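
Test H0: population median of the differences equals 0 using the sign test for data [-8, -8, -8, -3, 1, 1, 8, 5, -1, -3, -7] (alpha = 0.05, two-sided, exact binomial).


Step 1: Discard zero differences. Original n = 11; n_eff = number of nonzero differences = 11.
Nonzero differences (with sign): -8, -8, -8, -3, +1, +1, +8, +5, -1, -3, -7
Step 2: Count signs: positive = 4, negative = 7.
Step 3: Under H0: P(positive) = 0.5, so the number of positives S ~ Bin(11, 0.5).
Step 4: Two-sided exact p-value = sum of Bin(11,0.5) probabilities at or below the observed probability = 0.548828.
Step 5: alpha = 0.05. fail to reject H0.

n_eff = 11, pos = 4, neg = 7, p = 0.548828, fail to reject H0.


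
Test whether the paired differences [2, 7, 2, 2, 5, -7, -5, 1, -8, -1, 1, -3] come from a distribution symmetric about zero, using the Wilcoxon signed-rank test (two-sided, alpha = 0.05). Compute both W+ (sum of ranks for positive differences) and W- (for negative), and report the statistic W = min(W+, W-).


Step 1: Drop any zero differences (none here) and take |d_i|.
|d| = [2, 7, 2, 2, 5, 7, 5, 1, 8, 1, 1, 3]
Step 2: Midrank |d_i| (ties get averaged ranks).
ranks: |2|->5, |7|->10.5, |2|->5, |2|->5, |5|->8.5, |7|->10.5, |5|->8.5, |1|->2, |8|->12, |1|->2, |1|->2, |3|->7
Step 3: Attach original signs; sum ranks with positive sign and with negative sign.
W+ = 5 + 10.5 + 5 + 5 + 8.5 + 2 + 2 = 38
W- = 10.5 + 8.5 + 12 + 2 + 7 = 40
(Check: W+ + W- = 78 should equal n(n+1)/2 = 78.)
Step 4: Test statistic W = min(W+, W-) = 38.
Step 5: Ties in |d|, so use the tie-corrected normal approximation.
        E[W] = n(n+1)/4 = 12*13/4 = 39.
        Tie groups: |d|=1 (t=3), |d|=2 (t=3), |d|=5 (t=2), |d|=7 (t=2); sum(t^3 - t) = 60.
        Var[W] = n(n+1)(2n+1)/24 - sum(t^3-t)/48 = 3900/24 - 60/48 = 161.25.
        z = (W - E[W]) / sqrt(Var[W]) = (38 - 39) / 12.6984 = -0.0787.
        Two-sided p = 2*Phi(z) = 0.937232.
Step 6: alpha = 0.05. fail to reject H0.

W+ = 38, W- = 40, W = min = 38, p = 0.937232, fail to reject H0.


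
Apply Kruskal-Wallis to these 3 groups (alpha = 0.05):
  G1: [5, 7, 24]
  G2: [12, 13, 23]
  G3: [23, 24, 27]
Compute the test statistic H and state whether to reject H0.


Step 1: Combine all N = 9 observations and assign midranks.
sorted (value, group, rank): (5,G1,1), (7,G1,2), (12,G2,3), (13,G2,4), (23,G2,5.5), (23,G3,5.5), (24,G1,7.5), (24,G3,7.5), (27,G3,9)
Step 2: Sum ranks within each group.
R_1 = 10.5 (n_1 = 3)
R_2 = 12.5 (n_2 = 3)
R_3 = 22 (n_3 = 3)
Step 3: H = 12/(N(N+1)) * sum(R_i^2/n_i) - 3(N+1)
     = 12/(9*10) * (10.5^2/3 + 12.5^2/3 + 22^2/3) - 3*10
     = 0.133333 * 250.167 - 30
     = 3.355556.
Step 4: Ties present; correction factor C = 1 - 12/(9^3 - 9) = 0.983333. Corrected H = 3.355556 / 0.983333 = 3.412429.
Step 5: Under H0, H ~ chi^2(2); p-value = 0.181552.
Step 6: alpha = 0.05. fail to reject H0.

H = 3.4124, df = 2, p = 0.181552, fail to reject H0.


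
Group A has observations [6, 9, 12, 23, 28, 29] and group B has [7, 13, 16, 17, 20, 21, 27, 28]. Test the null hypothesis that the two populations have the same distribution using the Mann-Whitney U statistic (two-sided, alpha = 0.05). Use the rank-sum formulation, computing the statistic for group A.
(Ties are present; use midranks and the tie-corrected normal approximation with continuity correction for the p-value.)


Step 1: Combine and sort all 14 observations; assign midranks.
sorted (value, group): (6,X), (7,Y), (9,X), (12,X), (13,Y), (16,Y), (17,Y), (20,Y), (21,Y), (23,X), (27,Y), (28,X), (28,Y), (29,X)
ranks: 6->1, 7->2, 9->3, 12->4, 13->5, 16->6, 17->7, 20->8, 21->9, 23->10, 27->11, 28->12.5, 28->12.5, 29->14
Step 2: Rank sum for X: R1 = 1 + 3 + 4 + 10 + 12.5 + 14 = 44.5.
Step 3: U_X = R1 - n1(n1+1)/2 = 44.5 - 6*7/2 = 44.5 - 21 = 23.5.
       U_Y = n1*n2 - U_X = 48 - 23.5 = 24.5.
Step 4: Ties are present, so use the tie-corrected normal approximation (with continuity correction) for the p-value.
Step 5: p-value = 1.000000; compare to alpha = 0.05. fail to reject H0.

U_X = 23.5, p = 1.000000, fail to reject H0 at alpha = 0.05.


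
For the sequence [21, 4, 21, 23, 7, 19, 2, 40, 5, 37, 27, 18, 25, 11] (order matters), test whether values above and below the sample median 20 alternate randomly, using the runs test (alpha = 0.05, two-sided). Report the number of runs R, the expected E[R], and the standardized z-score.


Step 1: Compute median = 20; label A = above, B = below.
Labels in order: ABAABBBABAABAB  (n_A = 7, n_B = 7)
Step 2: Count runs R = 10.
Step 3: Under H0 (random ordering), E[R] = 2*n_A*n_B/(n_A+n_B) + 1 = 2*7*7/14 + 1 = 8.0000.
        Var[R] = 2*n_A*n_B*(2*n_A*n_B - n_A - n_B) / ((n_A+n_B)^2 * (n_A+n_B-1)) = 8232/2548 = 3.2308.
        SD[R] = 1.7974.
Step 4: Continuity-corrected z = (R - 0.5 - E[R]) / SD[R] = (10 - 0.5 - 8.0000) / 1.7974 = 0.8345.
Step 5: Two-sided p-value via normal approximation = 2*(1 - Phi(|z|)) = 0.403986.
Step 6: alpha = 0.05. fail to reject H0.

R = 10, z = 0.8345, p = 0.403986, fail to reject H0.


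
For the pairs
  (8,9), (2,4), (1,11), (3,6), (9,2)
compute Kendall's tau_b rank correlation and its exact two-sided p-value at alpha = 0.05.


Step 1: Enumerate the 10 unordered pairs (i,j) with i<j and classify each by sign(x_j-x_i) * sign(y_j-y_i).
  (1,2):dx=-6,dy=-5->C; (1,3):dx=-7,dy=+2->D; (1,4):dx=-5,dy=-3->C; (1,5):dx=+1,dy=-7->D
  (2,3):dx=-1,dy=+7->D; (2,4):dx=+1,dy=+2->C; (2,5):dx=+7,dy=-2->D; (3,4):dx=+2,dy=-5->D
  (3,5):dx=+8,dy=-9->D; (4,5):dx=+6,dy=-4->D
Step 2: C = 3, D = 7, total pairs = 10.
Step 3: tau = (C - D)/(n(n-1)/2) = (3 - 7)/10 = -0.400000.
Step 4: Exact two-sided p-value (enumerate n! = 120 permutations of y under H0): p = 0.483333.
Step 5: alpha = 0.05. fail to reject H0.

tau_b = -0.4000 (C=3, D=7), p = 0.483333, fail to reject H0.


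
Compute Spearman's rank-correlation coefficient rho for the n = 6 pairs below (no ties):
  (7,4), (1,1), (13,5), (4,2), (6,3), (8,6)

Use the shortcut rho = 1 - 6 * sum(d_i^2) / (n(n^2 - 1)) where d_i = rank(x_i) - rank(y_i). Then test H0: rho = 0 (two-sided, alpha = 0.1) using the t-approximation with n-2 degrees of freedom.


Step 1: Rank x and y separately (midranks; no ties here).
rank(x): 7->4, 1->1, 13->6, 4->2, 6->3, 8->5
rank(y): 4->4, 1->1, 5->5, 2->2, 3->3, 6->6
Step 2: d_i = R_x(i) - R_y(i); compute d_i^2.
  (4-4)^2=0, (1-1)^2=0, (6-5)^2=1, (2-2)^2=0, (3-3)^2=0, (5-6)^2=1
sum(d^2) = 2.
Step 3: rho = 1 - 6*2 / (6*(6^2 - 1)) = 1 - 12/210 = 0.942857.
Step 4: Under H0, t = rho * sqrt((n-2)/(1-rho^2)) = 5.6595 ~ t(4).
Step 5: Two-sided p-value from the t-distribution with 4 df = 0.004805.
Step 6: alpha = 0.1. reject H0.

rho = 0.9429, p = 0.004805, reject H0 at alpha = 0.1.


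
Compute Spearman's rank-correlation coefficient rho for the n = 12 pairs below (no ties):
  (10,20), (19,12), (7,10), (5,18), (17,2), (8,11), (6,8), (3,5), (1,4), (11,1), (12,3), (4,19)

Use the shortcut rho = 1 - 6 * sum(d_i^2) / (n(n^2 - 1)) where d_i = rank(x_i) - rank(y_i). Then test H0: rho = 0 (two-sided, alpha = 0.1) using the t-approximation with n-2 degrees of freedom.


Step 1: Rank x and y separately (midranks; no ties here).
rank(x): 10->8, 19->12, 7->6, 5->4, 17->11, 8->7, 6->5, 3->2, 1->1, 11->9, 12->10, 4->3
rank(y): 20->12, 12->9, 10->7, 18->10, 2->2, 11->8, 8->6, 5->5, 4->4, 1->1, 3->3, 19->11
Step 2: d_i = R_x(i) - R_y(i); compute d_i^2.
  (8-12)^2=16, (12-9)^2=9, (6-7)^2=1, (4-10)^2=36, (11-2)^2=81, (7-8)^2=1, (5-6)^2=1, (2-5)^2=9, (1-4)^2=9, (9-1)^2=64, (10-3)^2=49, (3-11)^2=64
sum(d^2) = 340.
Step 3: rho = 1 - 6*340 / (12*(12^2 - 1)) = 1 - 2040/1716 = -0.188811.
Step 4: Under H0, t = rho * sqrt((n-2)/(1-rho^2)) = -0.6080 ~ t(10).
Step 5: Two-sided p-value from the t-distribution with 10 df = 0.556737.
Step 6: alpha = 0.1. fail to reject H0.

rho = -0.1888, p = 0.556737, fail to reject H0 at alpha = 0.1.


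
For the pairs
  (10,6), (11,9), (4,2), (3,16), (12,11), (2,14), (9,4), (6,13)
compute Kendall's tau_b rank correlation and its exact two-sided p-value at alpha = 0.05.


Step 1: Enumerate the 28 unordered pairs (i,j) with i<j and classify each by sign(x_j-x_i) * sign(y_j-y_i).
  (1,2):dx=+1,dy=+3->C; (1,3):dx=-6,dy=-4->C; (1,4):dx=-7,dy=+10->D; (1,5):dx=+2,dy=+5->C
  (1,6):dx=-8,dy=+8->D; (1,7):dx=-1,dy=-2->C; (1,8):dx=-4,dy=+7->D; (2,3):dx=-7,dy=-7->C
  (2,4):dx=-8,dy=+7->D; (2,5):dx=+1,dy=+2->C; (2,6):dx=-9,dy=+5->D; (2,7):dx=-2,dy=-5->C
  (2,8):dx=-5,dy=+4->D; (3,4):dx=-1,dy=+14->D; (3,5):dx=+8,dy=+9->C; (3,6):dx=-2,dy=+12->D
  (3,7):dx=+5,dy=+2->C; (3,8):dx=+2,dy=+11->C; (4,5):dx=+9,dy=-5->D; (4,6):dx=-1,dy=-2->C
  (4,7):dx=+6,dy=-12->D; (4,8):dx=+3,dy=-3->D; (5,6):dx=-10,dy=+3->D; (5,7):dx=-3,dy=-7->C
  (5,8):dx=-6,dy=+2->D; (6,7):dx=+7,dy=-10->D; (6,8):dx=+4,dy=-1->D; (7,8):dx=-3,dy=+9->D
Step 2: C = 12, D = 16, total pairs = 28.
Step 3: tau = (C - D)/(n(n-1)/2) = (12 - 16)/28 = -0.142857.
Step 4: Exact two-sided p-value (enumerate n! = 40320 permutations of y under H0): p = 0.719544.
Step 5: alpha = 0.05. fail to reject H0.

tau_b = -0.1429 (C=12, D=16), p = 0.719544, fail to reject H0.


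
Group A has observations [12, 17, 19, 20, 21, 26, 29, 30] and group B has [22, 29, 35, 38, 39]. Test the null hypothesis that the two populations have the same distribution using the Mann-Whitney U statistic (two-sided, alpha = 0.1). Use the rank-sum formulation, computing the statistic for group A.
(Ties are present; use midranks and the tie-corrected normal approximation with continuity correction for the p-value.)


Step 1: Combine and sort all 13 observations; assign midranks.
sorted (value, group): (12,X), (17,X), (19,X), (20,X), (21,X), (22,Y), (26,X), (29,X), (29,Y), (30,X), (35,Y), (38,Y), (39,Y)
ranks: 12->1, 17->2, 19->3, 20->4, 21->5, 22->6, 26->7, 29->8.5, 29->8.5, 30->10, 35->11, 38->12, 39->13
Step 2: Rank sum for X: R1 = 1 + 2 + 3 + 4 + 5 + 7 + 8.5 + 10 = 40.5.
Step 3: U_X = R1 - n1(n1+1)/2 = 40.5 - 8*9/2 = 40.5 - 36 = 4.5.
       U_Y = n1*n2 - U_X = 40 - 4.5 = 35.5.
Step 4: Ties are present, so use the tie-corrected normal approximation (with continuity correction) for the p-value.
Step 5: p-value = 0.027892; compare to alpha = 0.1. reject H0.

U_X = 4.5, p = 0.027892, reject H0 at alpha = 0.1.


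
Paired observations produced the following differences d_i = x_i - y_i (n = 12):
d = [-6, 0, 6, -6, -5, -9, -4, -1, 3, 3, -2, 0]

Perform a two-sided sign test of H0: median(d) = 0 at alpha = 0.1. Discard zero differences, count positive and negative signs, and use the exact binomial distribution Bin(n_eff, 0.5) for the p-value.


Step 1: Discard zero differences. Original n = 12; n_eff = number of nonzero differences = 10.
Nonzero differences (with sign): -6, +6, -6, -5, -9, -4, -1, +3, +3, -2
Step 2: Count signs: positive = 3, negative = 7.
Step 3: Under H0: P(positive) = 0.5, so the number of positives S ~ Bin(10, 0.5).
Step 4: Two-sided exact p-value = sum of Bin(10,0.5) probabilities at or below the observed probability = 0.343750.
Step 5: alpha = 0.1. fail to reject H0.

n_eff = 10, pos = 3, neg = 7, p = 0.343750, fail to reject H0.


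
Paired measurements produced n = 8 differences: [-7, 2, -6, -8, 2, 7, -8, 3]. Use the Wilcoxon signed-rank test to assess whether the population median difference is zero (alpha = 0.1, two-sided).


Step 1: Drop any zero differences (none here) and take |d_i|.
|d| = [7, 2, 6, 8, 2, 7, 8, 3]
Step 2: Midrank |d_i| (ties get averaged ranks).
ranks: |7|->5.5, |2|->1.5, |6|->4, |8|->7.5, |2|->1.5, |7|->5.5, |8|->7.5, |3|->3
Step 3: Attach original signs; sum ranks with positive sign and with negative sign.
W+ = 1.5 + 1.5 + 5.5 + 3 = 11.5
W- = 5.5 + 4 + 7.5 + 7.5 = 24.5
(Check: W+ + W- = 36 should equal n(n+1)/2 = 36.)
Step 4: Test statistic W = min(W+, W-) = 11.5.
Step 5: Ties in |d|, so use the tie-corrected normal approximation.
        E[W] = n(n+1)/4 = 8*9/4 = 18.
        Tie groups: |d|=2 (t=2), |d|=7 (t=2), |d|=8 (t=2); sum(t^3 - t) = 18.
        Var[W] = n(n+1)(2n+1)/24 - sum(t^3-t)/48 = 1224/24 - 18/48 = 50.625.
        z = (W - E[W]) / sqrt(Var[W]) = (11.5 - 18) / 7.1151 = -0.9135.
        Two-sided p = 2*Phi(z) = 0.360955.
Step 6: alpha = 0.1. fail to reject H0.

W+ = 11.5, W- = 24.5, W = min = 11.5, p = 0.360955, fail to reject H0.


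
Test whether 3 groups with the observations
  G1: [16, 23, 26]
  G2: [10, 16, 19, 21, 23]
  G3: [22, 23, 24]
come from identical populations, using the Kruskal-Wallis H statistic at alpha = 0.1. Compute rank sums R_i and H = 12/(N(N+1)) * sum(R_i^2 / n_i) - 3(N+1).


Step 1: Combine all N = 11 observations and assign midranks.
sorted (value, group, rank): (10,G2,1), (16,G1,2.5), (16,G2,2.5), (19,G2,4), (21,G2,5), (22,G3,6), (23,G1,8), (23,G2,8), (23,G3,8), (24,G3,10), (26,G1,11)
Step 2: Sum ranks within each group.
R_1 = 21.5 (n_1 = 3)
R_2 = 20.5 (n_2 = 5)
R_3 = 24 (n_3 = 3)
Step 3: H = 12/(N(N+1)) * sum(R_i^2/n_i) - 3(N+1)
     = 12/(11*12) * (21.5^2/3 + 20.5^2/5 + 24^2/3) - 3*12
     = 0.090909 * 430.133 - 36
     = 3.103030.
Step 4: Ties present; correction factor C = 1 - 30/(11^3 - 11) = 0.977273. Corrected H = 3.103030 / 0.977273 = 3.175194.
Step 5: Under H0, H ~ chi^2(2); p-value = 0.204416.
Step 6: alpha = 0.1. fail to reject H0.

H = 3.1752, df = 2, p = 0.204416, fail to reject H0.


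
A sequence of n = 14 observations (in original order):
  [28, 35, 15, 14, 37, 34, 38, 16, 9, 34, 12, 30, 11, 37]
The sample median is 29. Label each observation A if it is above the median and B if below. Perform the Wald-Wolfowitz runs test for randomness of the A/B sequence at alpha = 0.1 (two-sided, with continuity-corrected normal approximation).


Step 1: Compute median = 29; label A = above, B = below.
Labels in order: BABBAAABBABABA  (n_A = 7, n_B = 7)
Step 2: Count runs R = 10.
Step 3: Under H0 (random ordering), E[R] = 2*n_A*n_B/(n_A+n_B) + 1 = 2*7*7/14 + 1 = 8.0000.
        Var[R] = 2*n_A*n_B*(2*n_A*n_B - n_A - n_B) / ((n_A+n_B)^2 * (n_A+n_B-1)) = 8232/2548 = 3.2308.
        SD[R] = 1.7974.
Step 4: Continuity-corrected z = (R - 0.5 - E[R]) / SD[R] = (10 - 0.5 - 8.0000) / 1.7974 = 0.8345.
Step 5: Two-sided p-value via normal approximation = 2*(1 - Phi(|z|)) = 0.403986.
Step 6: alpha = 0.1. fail to reject H0.

R = 10, z = 0.8345, p = 0.403986, fail to reject H0.


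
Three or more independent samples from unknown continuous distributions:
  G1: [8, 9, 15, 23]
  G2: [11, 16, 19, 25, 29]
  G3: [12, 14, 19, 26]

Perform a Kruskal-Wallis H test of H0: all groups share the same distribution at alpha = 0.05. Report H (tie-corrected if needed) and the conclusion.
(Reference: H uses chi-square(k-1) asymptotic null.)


Step 1: Combine all N = 13 observations and assign midranks.
sorted (value, group, rank): (8,G1,1), (9,G1,2), (11,G2,3), (12,G3,4), (14,G3,5), (15,G1,6), (16,G2,7), (19,G2,8.5), (19,G3,8.5), (23,G1,10), (25,G2,11), (26,G3,12), (29,G2,13)
Step 2: Sum ranks within each group.
R_1 = 19 (n_1 = 4)
R_2 = 42.5 (n_2 = 5)
R_3 = 29.5 (n_3 = 4)
Step 3: H = 12/(N(N+1)) * sum(R_i^2/n_i) - 3(N+1)
     = 12/(13*14) * (19^2/4 + 42.5^2/5 + 29.5^2/4) - 3*14
     = 0.065934 * 669.062 - 42
     = 2.114011.
Step 4: Ties present; correction factor C = 1 - 6/(13^3 - 13) = 0.997253. Corrected H = 2.114011 / 0.997253 = 2.119835.
Step 5: Under H0, H ~ chi^2(2); p-value = 0.346484.
Step 6: alpha = 0.05. fail to reject H0.

H = 2.1198, df = 2, p = 0.346484, fail to reject H0.


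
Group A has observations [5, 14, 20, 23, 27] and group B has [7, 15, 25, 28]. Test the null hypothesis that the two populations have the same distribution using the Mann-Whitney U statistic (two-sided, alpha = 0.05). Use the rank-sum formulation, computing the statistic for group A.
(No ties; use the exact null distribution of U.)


Step 1: Combine and sort all 9 observations; assign midranks.
sorted (value, group): (5,X), (7,Y), (14,X), (15,Y), (20,X), (23,X), (25,Y), (27,X), (28,Y)
ranks: 5->1, 7->2, 14->3, 15->4, 20->5, 23->6, 25->7, 27->8, 28->9
Step 2: Rank sum for X: R1 = 1 + 3 + 5 + 6 + 8 = 23.
Step 3: U_X = R1 - n1(n1+1)/2 = 23 - 5*6/2 = 23 - 15 = 8.
       U_Y = n1*n2 - U_X = 20 - 8 = 12.
Step 4: No ties, so the exact null distribution of U (based on enumerating the C(9,5) = 126 equally likely rank assignments) gives the two-sided p-value.
Step 5: p-value = 0.730159; compare to alpha = 0.05. fail to reject H0.

U_X = 8, p = 0.730159, fail to reject H0 at alpha = 0.05.


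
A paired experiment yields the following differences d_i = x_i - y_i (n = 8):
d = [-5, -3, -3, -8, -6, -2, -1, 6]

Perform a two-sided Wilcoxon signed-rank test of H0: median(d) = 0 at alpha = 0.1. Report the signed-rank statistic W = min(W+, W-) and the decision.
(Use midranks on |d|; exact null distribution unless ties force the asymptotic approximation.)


Step 1: Drop any zero differences (none here) and take |d_i|.
|d| = [5, 3, 3, 8, 6, 2, 1, 6]
Step 2: Midrank |d_i| (ties get averaged ranks).
ranks: |5|->5, |3|->3.5, |3|->3.5, |8|->8, |6|->6.5, |2|->2, |1|->1, |6|->6.5
Step 3: Attach original signs; sum ranks with positive sign and with negative sign.
W+ = 6.5 = 6.5
W- = 5 + 3.5 + 3.5 + 8 + 6.5 + 2 + 1 = 29.5
(Check: W+ + W- = 36 should equal n(n+1)/2 = 36.)
Step 4: Test statistic W = min(W+, W-) = 6.5.
Step 5: Ties in |d|, so use the tie-corrected normal approximation.
        E[W] = n(n+1)/4 = 8*9/4 = 18.
        Tie groups: |d|=3 (t=2), |d|=6 (t=2); sum(t^3 - t) = 12.
        Var[W] = n(n+1)(2n+1)/24 - sum(t^3-t)/48 = 1224/24 - 12/48 = 50.75.
        z = (W - E[W]) / sqrt(Var[W]) = (6.5 - 18) / 7.1239 = -1.6143.
        Two-sided p = 2*Phi(z) = 0.106466.
Step 6: alpha = 0.1. fail to reject H0.

W+ = 6.5, W- = 29.5, W = min = 6.5, p = 0.106466, fail to reject H0.


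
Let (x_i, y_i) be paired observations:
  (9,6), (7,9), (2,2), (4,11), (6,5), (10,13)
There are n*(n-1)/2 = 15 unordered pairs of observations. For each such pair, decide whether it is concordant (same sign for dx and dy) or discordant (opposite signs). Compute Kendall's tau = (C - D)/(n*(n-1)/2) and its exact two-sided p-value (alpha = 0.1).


Step 1: Enumerate the 15 unordered pairs (i,j) with i<j and classify each by sign(x_j-x_i) * sign(y_j-y_i).
  (1,2):dx=-2,dy=+3->D; (1,3):dx=-7,dy=-4->C; (1,4):dx=-5,dy=+5->D; (1,5):dx=-3,dy=-1->C
  (1,6):dx=+1,dy=+7->C; (2,3):dx=-5,dy=-7->C; (2,4):dx=-3,dy=+2->D; (2,5):dx=-1,dy=-4->C
  (2,6):dx=+3,dy=+4->C; (3,4):dx=+2,dy=+9->C; (3,5):dx=+4,dy=+3->C; (3,6):dx=+8,dy=+11->C
  (4,5):dx=+2,dy=-6->D; (4,6):dx=+6,dy=+2->C; (5,6):dx=+4,dy=+8->C
Step 2: C = 11, D = 4, total pairs = 15.
Step 3: tau = (C - D)/(n(n-1)/2) = (11 - 4)/15 = 0.466667.
Step 4: Exact two-sided p-value (enumerate n! = 720 permutations of y under H0): p = 0.272222.
Step 5: alpha = 0.1. fail to reject H0.

tau_b = 0.4667 (C=11, D=4), p = 0.272222, fail to reject H0.


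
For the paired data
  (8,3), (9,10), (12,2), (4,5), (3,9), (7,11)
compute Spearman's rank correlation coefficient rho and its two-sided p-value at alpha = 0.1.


Step 1: Rank x and y separately (midranks; no ties here).
rank(x): 8->4, 9->5, 12->6, 4->2, 3->1, 7->3
rank(y): 3->2, 10->5, 2->1, 5->3, 9->4, 11->6
Step 2: d_i = R_x(i) - R_y(i); compute d_i^2.
  (4-2)^2=4, (5-5)^2=0, (6-1)^2=25, (2-3)^2=1, (1-4)^2=9, (3-6)^2=9
sum(d^2) = 48.
Step 3: rho = 1 - 6*48 / (6*(6^2 - 1)) = 1 - 288/210 = -0.371429.
Step 4: Under H0, t = rho * sqrt((n-2)/(1-rho^2)) = -0.8001 ~ t(4).
Step 5: Two-sided p-value from the t-distribution with 4 df = 0.468478.
Step 6: alpha = 0.1. fail to reject H0.

rho = -0.3714, p = 0.468478, fail to reject H0 at alpha = 0.1.


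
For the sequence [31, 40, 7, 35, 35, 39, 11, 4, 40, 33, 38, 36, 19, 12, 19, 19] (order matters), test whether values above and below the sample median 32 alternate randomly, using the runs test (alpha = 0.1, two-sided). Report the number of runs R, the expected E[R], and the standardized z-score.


Step 1: Compute median = 32; label A = above, B = below.
Labels in order: BABAAABBAAAABBBB  (n_A = 8, n_B = 8)
Step 2: Count runs R = 7.
Step 3: Under H0 (random ordering), E[R] = 2*n_A*n_B/(n_A+n_B) + 1 = 2*8*8/16 + 1 = 9.0000.
        Var[R] = 2*n_A*n_B*(2*n_A*n_B - n_A - n_B) / ((n_A+n_B)^2 * (n_A+n_B-1)) = 14336/3840 = 3.7333.
        SD[R] = 1.9322.
Step 4: Continuity-corrected z = (R + 0.5 - E[R]) / SD[R] = (7 + 0.5 - 9.0000) / 1.9322 = -0.7763.
Step 5: Two-sided p-value via normal approximation = 2*(1 - Phi(|z|)) = 0.437558.
Step 6: alpha = 0.1. fail to reject H0.

R = 7, z = -0.7763, p = 0.437558, fail to reject H0.


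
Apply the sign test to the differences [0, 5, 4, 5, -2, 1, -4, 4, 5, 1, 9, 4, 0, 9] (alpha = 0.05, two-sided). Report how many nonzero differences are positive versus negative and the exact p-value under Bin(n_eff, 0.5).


Step 1: Discard zero differences. Original n = 14; n_eff = number of nonzero differences = 12.
Nonzero differences (with sign): +5, +4, +5, -2, +1, -4, +4, +5, +1, +9, +4, +9
Step 2: Count signs: positive = 10, negative = 2.
Step 3: Under H0: P(positive) = 0.5, so the number of positives S ~ Bin(12, 0.5).
Step 4: Two-sided exact p-value = sum of Bin(12,0.5) probabilities at or below the observed probability = 0.038574.
Step 5: alpha = 0.05. reject H0.

n_eff = 12, pos = 10, neg = 2, p = 0.038574, reject H0.


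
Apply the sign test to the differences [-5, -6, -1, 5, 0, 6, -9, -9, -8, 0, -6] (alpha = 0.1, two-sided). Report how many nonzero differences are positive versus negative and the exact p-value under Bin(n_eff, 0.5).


Step 1: Discard zero differences. Original n = 11; n_eff = number of nonzero differences = 9.
Nonzero differences (with sign): -5, -6, -1, +5, +6, -9, -9, -8, -6
Step 2: Count signs: positive = 2, negative = 7.
Step 3: Under H0: P(positive) = 0.5, so the number of positives S ~ Bin(9, 0.5).
Step 4: Two-sided exact p-value = sum of Bin(9,0.5) probabilities at or below the observed probability = 0.179688.
Step 5: alpha = 0.1. fail to reject H0.

n_eff = 9, pos = 2, neg = 7, p = 0.179688, fail to reject H0.


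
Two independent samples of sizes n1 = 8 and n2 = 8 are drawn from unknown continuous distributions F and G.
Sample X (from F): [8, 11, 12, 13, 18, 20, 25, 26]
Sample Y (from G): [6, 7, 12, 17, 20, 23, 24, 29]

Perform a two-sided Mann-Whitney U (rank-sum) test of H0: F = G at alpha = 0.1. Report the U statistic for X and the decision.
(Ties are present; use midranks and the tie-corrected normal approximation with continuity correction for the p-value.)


Step 1: Combine and sort all 16 observations; assign midranks.
sorted (value, group): (6,Y), (7,Y), (8,X), (11,X), (12,X), (12,Y), (13,X), (17,Y), (18,X), (20,X), (20,Y), (23,Y), (24,Y), (25,X), (26,X), (29,Y)
ranks: 6->1, 7->2, 8->3, 11->4, 12->5.5, 12->5.5, 13->7, 17->8, 18->9, 20->10.5, 20->10.5, 23->12, 24->13, 25->14, 26->15, 29->16
Step 2: Rank sum for X: R1 = 3 + 4 + 5.5 + 7 + 9 + 10.5 + 14 + 15 = 68.
Step 3: U_X = R1 - n1(n1+1)/2 = 68 - 8*9/2 = 68 - 36 = 32.
       U_Y = n1*n2 - U_X = 64 - 32 = 32.
Step 4: Ties are present, so use the tie-corrected normal approximation (with continuity correction) for the p-value.
Step 5: p-value = 1.000000; compare to alpha = 0.1. fail to reject H0.

U_X = 32, p = 1.000000, fail to reject H0 at alpha = 0.1.


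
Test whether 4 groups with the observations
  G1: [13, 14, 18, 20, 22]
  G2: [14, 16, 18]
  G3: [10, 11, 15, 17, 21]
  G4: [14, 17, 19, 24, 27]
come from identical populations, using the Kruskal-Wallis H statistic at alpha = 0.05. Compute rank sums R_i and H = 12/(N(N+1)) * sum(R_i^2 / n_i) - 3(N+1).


Step 1: Combine all N = 18 observations and assign midranks.
sorted (value, group, rank): (10,G3,1), (11,G3,2), (13,G1,3), (14,G1,5), (14,G2,5), (14,G4,5), (15,G3,7), (16,G2,8), (17,G3,9.5), (17,G4,9.5), (18,G1,11.5), (18,G2,11.5), (19,G4,13), (20,G1,14), (21,G3,15), (22,G1,16), (24,G4,17), (27,G4,18)
Step 2: Sum ranks within each group.
R_1 = 49.5 (n_1 = 5)
R_2 = 24.5 (n_2 = 3)
R_3 = 34.5 (n_3 = 5)
R_4 = 62.5 (n_4 = 5)
Step 3: H = 12/(N(N+1)) * sum(R_i^2/n_i) - 3(N+1)
     = 12/(18*19) * (49.5^2/5 + 24.5^2/3 + 34.5^2/5 + 62.5^2/5) - 3*19
     = 0.035088 * 1709.43 - 57
     = 2.980117.
Step 4: Ties present; correction factor C = 1 - 36/(18^3 - 18) = 0.993808. Corrected H = 2.980117 / 0.993808 = 2.998685.
Step 5: Under H0, H ~ chi^2(3); p-value = 0.391828.
Step 6: alpha = 0.05. fail to reject H0.

H = 2.9987, df = 3, p = 0.391828, fail to reject H0.


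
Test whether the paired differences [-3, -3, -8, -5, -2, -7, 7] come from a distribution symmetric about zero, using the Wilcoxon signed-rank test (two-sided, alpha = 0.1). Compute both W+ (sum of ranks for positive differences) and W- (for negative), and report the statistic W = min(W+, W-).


Step 1: Drop any zero differences (none here) and take |d_i|.
|d| = [3, 3, 8, 5, 2, 7, 7]
Step 2: Midrank |d_i| (ties get averaged ranks).
ranks: |3|->2.5, |3|->2.5, |8|->7, |5|->4, |2|->1, |7|->5.5, |7|->5.5
Step 3: Attach original signs; sum ranks with positive sign and with negative sign.
W+ = 5.5 = 5.5
W- = 2.5 + 2.5 + 7 + 4 + 1 + 5.5 = 22.5
(Check: W+ + W- = 28 should equal n(n+1)/2 = 28.)
Step 4: Test statistic W = min(W+, W-) = 5.5.
Step 5: Ties in |d|, so use the tie-corrected normal approximation.
        E[W] = n(n+1)/4 = 7*8/4 = 14.
        Tie groups: |d|=3 (t=2), |d|=7 (t=2); sum(t^3 - t) = 12.
        Var[W] = n(n+1)(2n+1)/24 - sum(t^3-t)/48 = 840/24 - 12/48 = 34.75.
        z = (W - E[W]) / sqrt(Var[W]) = (5.5 - 14) / 5.8949 = -1.4419.
        Two-sided p = 2*Phi(z) = 0.149325.
Step 6: alpha = 0.1. fail to reject H0.

W+ = 5.5, W- = 22.5, W = min = 5.5, p = 0.149325, fail to reject H0.


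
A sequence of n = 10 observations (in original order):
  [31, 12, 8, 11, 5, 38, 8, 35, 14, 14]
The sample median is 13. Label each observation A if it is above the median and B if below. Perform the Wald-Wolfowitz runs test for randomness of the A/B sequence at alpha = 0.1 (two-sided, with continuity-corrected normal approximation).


Step 1: Compute median = 13; label A = above, B = below.
Labels in order: ABBBBABAAA  (n_A = 5, n_B = 5)
Step 2: Count runs R = 5.
Step 3: Under H0 (random ordering), E[R] = 2*n_A*n_B/(n_A+n_B) + 1 = 2*5*5/10 + 1 = 6.0000.
        Var[R] = 2*n_A*n_B*(2*n_A*n_B - n_A - n_B) / ((n_A+n_B)^2 * (n_A+n_B-1)) = 2000/900 = 2.2222.
        SD[R] = 1.4907.
Step 4: Continuity-corrected z = (R + 0.5 - E[R]) / SD[R] = (5 + 0.5 - 6.0000) / 1.4907 = -0.3354.
Step 5: Two-sided p-value via normal approximation = 2*(1 - Phi(|z|)) = 0.737316.
Step 6: alpha = 0.1. fail to reject H0.

R = 5, z = -0.3354, p = 0.737316, fail to reject H0.


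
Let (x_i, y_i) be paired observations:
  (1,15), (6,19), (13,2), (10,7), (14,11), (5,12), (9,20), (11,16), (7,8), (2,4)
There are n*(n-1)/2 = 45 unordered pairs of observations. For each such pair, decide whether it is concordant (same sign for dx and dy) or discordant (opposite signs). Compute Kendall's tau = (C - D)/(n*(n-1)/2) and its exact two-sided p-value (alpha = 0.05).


Step 1: Enumerate the 45 unordered pairs (i,j) with i<j and classify each by sign(x_j-x_i) * sign(y_j-y_i).
  (1,2):dx=+5,dy=+4->C; (1,3):dx=+12,dy=-13->D; (1,4):dx=+9,dy=-8->D; (1,5):dx=+13,dy=-4->D
  (1,6):dx=+4,dy=-3->D; (1,7):dx=+8,dy=+5->C; (1,8):dx=+10,dy=+1->C; (1,9):dx=+6,dy=-7->D
  (1,10):dx=+1,dy=-11->D; (2,3):dx=+7,dy=-17->D; (2,4):dx=+4,dy=-12->D; (2,5):dx=+8,dy=-8->D
  (2,6):dx=-1,dy=-7->C; (2,7):dx=+3,dy=+1->C; (2,8):dx=+5,dy=-3->D; (2,9):dx=+1,dy=-11->D
  (2,10):dx=-4,dy=-15->C; (3,4):dx=-3,dy=+5->D; (3,5):dx=+1,dy=+9->C; (3,6):dx=-8,dy=+10->D
  (3,7):dx=-4,dy=+18->D; (3,8):dx=-2,dy=+14->D; (3,9):dx=-6,dy=+6->D; (3,10):dx=-11,dy=+2->D
  (4,5):dx=+4,dy=+4->C; (4,6):dx=-5,dy=+5->D; (4,7):dx=-1,dy=+13->D; (4,8):dx=+1,dy=+9->C
  (4,9):dx=-3,dy=+1->D; (4,10):dx=-8,dy=-3->C; (5,6):dx=-9,dy=+1->D; (5,7):dx=-5,dy=+9->D
  (5,8):dx=-3,dy=+5->D; (5,9):dx=-7,dy=-3->C; (5,10):dx=-12,dy=-7->C; (6,7):dx=+4,dy=+8->C
  (6,8):dx=+6,dy=+4->C; (6,9):dx=+2,dy=-4->D; (6,10):dx=-3,dy=-8->C; (7,8):dx=+2,dy=-4->D
  (7,9):dx=-2,dy=-12->C; (7,10):dx=-7,dy=-16->C; (8,9):dx=-4,dy=-8->C; (8,10):dx=-9,dy=-12->C
  (9,10):dx=-5,dy=-4->C
Step 2: C = 20, D = 25, total pairs = 45.
Step 3: tau = (C - D)/(n(n-1)/2) = (20 - 25)/45 = -0.111111.
Step 4: Exact two-sided p-value (enumerate n! = 3628800 permutations of y under H0): p = 0.727490.
Step 5: alpha = 0.05. fail to reject H0.

tau_b = -0.1111 (C=20, D=25), p = 0.727490, fail to reject H0.


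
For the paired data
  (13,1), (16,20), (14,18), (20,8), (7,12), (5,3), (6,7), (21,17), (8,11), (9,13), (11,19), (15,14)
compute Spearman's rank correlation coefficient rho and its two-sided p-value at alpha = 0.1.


Step 1: Rank x and y separately (midranks; no ties here).
rank(x): 13->7, 16->10, 14->8, 20->11, 7->3, 5->1, 6->2, 21->12, 8->4, 9->5, 11->6, 15->9
rank(y): 1->1, 20->12, 18->10, 8->4, 12->6, 3->2, 7->3, 17->9, 11->5, 13->7, 19->11, 14->8
Step 2: d_i = R_x(i) - R_y(i); compute d_i^2.
  (7-1)^2=36, (10-12)^2=4, (8-10)^2=4, (11-4)^2=49, (3-6)^2=9, (1-2)^2=1, (2-3)^2=1, (12-9)^2=9, (4-5)^2=1, (5-7)^2=4, (6-11)^2=25, (9-8)^2=1
sum(d^2) = 144.
Step 3: rho = 1 - 6*144 / (12*(12^2 - 1)) = 1 - 864/1716 = 0.496503.
Step 4: Under H0, t = rho * sqrt((n-2)/(1-rho^2)) = 1.8088 ~ t(10).
Step 5: Two-sided p-value from the t-distribution with 10 df = 0.100603.
Step 6: alpha = 0.1. fail to reject H0.

rho = 0.4965, p = 0.100603, fail to reject H0 at alpha = 0.1.


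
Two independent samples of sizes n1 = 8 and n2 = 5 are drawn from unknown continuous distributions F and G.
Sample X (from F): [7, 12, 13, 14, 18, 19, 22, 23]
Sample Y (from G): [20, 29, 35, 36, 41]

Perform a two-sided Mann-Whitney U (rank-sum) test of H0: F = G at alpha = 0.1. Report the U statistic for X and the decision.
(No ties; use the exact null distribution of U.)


Step 1: Combine and sort all 13 observations; assign midranks.
sorted (value, group): (7,X), (12,X), (13,X), (14,X), (18,X), (19,X), (20,Y), (22,X), (23,X), (29,Y), (35,Y), (36,Y), (41,Y)
ranks: 7->1, 12->2, 13->3, 14->4, 18->5, 19->6, 20->7, 22->8, 23->9, 29->10, 35->11, 36->12, 41->13
Step 2: Rank sum for X: R1 = 1 + 2 + 3 + 4 + 5 + 6 + 8 + 9 = 38.
Step 3: U_X = R1 - n1(n1+1)/2 = 38 - 8*9/2 = 38 - 36 = 2.
       U_Y = n1*n2 - U_X = 40 - 2 = 38.
Step 4: No ties, so the exact null distribution of U (based on enumerating the C(13,8) = 1287 equally likely rank assignments) gives the two-sided p-value.
Step 5: p-value = 0.006216; compare to alpha = 0.1. reject H0.

U_X = 2, p = 0.006216, reject H0 at alpha = 0.1.


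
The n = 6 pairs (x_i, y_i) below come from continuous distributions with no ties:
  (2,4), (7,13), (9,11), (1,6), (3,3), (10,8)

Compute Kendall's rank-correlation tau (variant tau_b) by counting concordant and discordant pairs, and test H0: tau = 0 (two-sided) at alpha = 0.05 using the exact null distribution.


Step 1: Enumerate the 15 unordered pairs (i,j) with i<j and classify each by sign(x_j-x_i) * sign(y_j-y_i).
  (1,2):dx=+5,dy=+9->C; (1,3):dx=+7,dy=+7->C; (1,4):dx=-1,dy=+2->D; (1,5):dx=+1,dy=-1->D
  (1,6):dx=+8,dy=+4->C; (2,3):dx=+2,dy=-2->D; (2,4):dx=-6,dy=-7->C; (2,5):dx=-4,dy=-10->C
  (2,6):dx=+3,dy=-5->D; (3,4):dx=-8,dy=-5->C; (3,5):dx=-6,dy=-8->C; (3,6):dx=+1,dy=-3->D
  (4,5):dx=+2,dy=-3->D; (4,6):dx=+9,dy=+2->C; (5,6):dx=+7,dy=+5->C
Step 2: C = 9, D = 6, total pairs = 15.
Step 3: tau = (C - D)/(n(n-1)/2) = (9 - 6)/15 = 0.200000.
Step 4: Exact two-sided p-value (enumerate n! = 720 permutations of y under H0): p = 0.719444.
Step 5: alpha = 0.05. fail to reject H0.

tau_b = 0.2000 (C=9, D=6), p = 0.719444, fail to reject H0.


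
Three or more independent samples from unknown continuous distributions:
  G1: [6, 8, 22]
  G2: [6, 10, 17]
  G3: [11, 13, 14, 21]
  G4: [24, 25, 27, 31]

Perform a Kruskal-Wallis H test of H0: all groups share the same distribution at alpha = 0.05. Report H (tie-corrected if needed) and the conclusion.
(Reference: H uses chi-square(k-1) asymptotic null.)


Step 1: Combine all N = 14 observations and assign midranks.
sorted (value, group, rank): (6,G1,1.5), (6,G2,1.5), (8,G1,3), (10,G2,4), (11,G3,5), (13,G3,6), (14,G3,7), (17,G2,8), (21,G3,9), (22,G1,10), (24,G4,11), (25,G4,12), (27,G4,13), (31,G4,14)
Step 2: Sum ranks within each group.
R_1 = 14.5 (n_1 = 3)
R_2 = 13.5 (n_2 = 3)
R_3 = 27 (n_3 = 4)
R_4 = 50 (n_4 = 4)
Step 3: H = 12/(N(N+1)) * sum(R_i^2/n_i) - 3(N+1)
     = 12/(14*15) * (14.5^2/3 + 13.5^2/3 + 27^2/4 + 50^2/4) - 3*15
     = 0.057143 * 938.083 - 45
     = 8.604762.
Step 4: Ties present; correction factor C = 1 - 6/(14^3 - 14) = 0.997802. Corrected H = 8.604762 / 0.997802 = 8.623715.
Step 5: Under H0, H ~ chi^2(3); p-value = 0.034736.
Step 6: alpha = 0.05. reject H0.

H = 8.6237, df = 3, p = 0.034736, reject H0.


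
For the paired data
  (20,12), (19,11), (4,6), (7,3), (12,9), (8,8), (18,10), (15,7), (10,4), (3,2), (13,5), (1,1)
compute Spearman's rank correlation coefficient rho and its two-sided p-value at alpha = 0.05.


Step 1: Rank x and y separately (midranks; no ties here).
rank(x): 20->12, 19->11, 4->3, 7->4, 12->7, 8->5, 18->10, 15->9, 10->6, 3->2, 13->8, 1->1
rank(y): 12->12, 11->11, 6->6, 3->3, 9->9, 8->8, 10->10, 7->7, 4->4, 2->2, 5->5, 1->1
Step 2: d_i = R_x(i) - R_y(i); compute d_i^2.
  (12-12)^2=0, (11-11)^2=0, (3-6)^2=9, (4-3)^2=1, (7-9)^2=4, (5-8)^2=9, (10-10)^2=0, (9-7)^2=4, (6-4)^2=4, (2-2)^2=0, (8-5)^2=9, (1-1)^2=0
sum(d^2) = 40.
Step 3: rho = 1 - 6*40 / (12*(12^2 - 1)) = 1 - 240/1716 = 0.860140.
Step 4: Under H0, t = rho * sqrt((n-2)/(1-rho^2)) = 5.3327 ~ t(10).
Step 5: Two-sided p-value from the t-distribution with 10 df = 0.000332.
Step 6: alpha = 0.05. reject H0.

rho = 0.8601, p = 0.000332, reject H0 at alpha = 0.05.


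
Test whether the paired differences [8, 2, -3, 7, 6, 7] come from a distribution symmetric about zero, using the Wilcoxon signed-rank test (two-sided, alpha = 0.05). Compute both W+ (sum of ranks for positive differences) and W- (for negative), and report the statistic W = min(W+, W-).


Step 1: Drop any zero differences (none here) and take |d_i|.
|d| = [8, 2, 3, 7, 6, 7]
Step 2: Midrank |d_i| (ties get averaged ranks).
ranks: |8|->6, |2|->1, |3|->2, |7|->4.5, |6|->3, |7|->4.5
Step 3: Attach original signs; sum ranks with positive sign and with negative sign.
W+ = 6 + 1 + 4.5 + 3 + 4.5 = 19
W- = 2 = 2
(Check: W+ + W- = 21 should equal n(n+1)/2 = 21.)
Step 4: Test statistic W = min(W+, W-) = 2.
Step 5: Ties in |d|, so use the tie-corrected normal approximation.
        E[W] = n(n+1)/4 = 6*7/4 = 10.5.
        Tie groups: |d|=7 (t=2); sum(t^3 - t) = 6.
        Var[W] = n(n+1)(2n+1)/24 - sum(t^3-t)/48 = 546/24 - 6/48 = 22.625.
        z = (W - E[W]) / sqrt(Var[W]) = (2 - 10.5) / 4.7566 = -1.7870.
        Two-sided p = 2*Phi(z) = 0.073937.
Step 6: alpha = 0.05. fail to reject H0.

W+ = 19, W- = 2, W = min = 2, p = 0.073937, fail to reject H0.


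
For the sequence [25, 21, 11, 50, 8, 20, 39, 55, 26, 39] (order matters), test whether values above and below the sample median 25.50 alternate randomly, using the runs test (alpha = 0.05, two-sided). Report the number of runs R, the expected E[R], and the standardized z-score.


Step 1: Compute median = 25.50; label A = above, B = below.
Labels in order: BBBABBAAAA  (n_A = 5, n_B = 5)
Step 2: Count runs R = 4.
Step 3: Under H0 (random ordering), E[R] = 2*n_A*n_B/(n_A+n_B) + 1 = 2*5*5/10 + 1 = 6.0000.
        Var[R] = 2*n_A*n_B*(2*n_A*n_B - n_A - n_B) / ((n_A+n_B)^2 * (n_A+n_B-1)) = 2000/900 = 2.2222.
        SD[R] = 1.4907.
Step 4: Continuity-corrected z = (R + 0.5 - E[R]) / SD[R] = (4 + 0.5 - 6.0000) / 1.4907 = -1.0062.
Step 5: Two-sided p-value via normal approximation = 2*(1 - Phi(|z|)) = 0.314305.
Step 6: alpha = 0.05. fail to reject H0.

R = 4, z = -1.0062, p = 0.314305, fail to reject H0.


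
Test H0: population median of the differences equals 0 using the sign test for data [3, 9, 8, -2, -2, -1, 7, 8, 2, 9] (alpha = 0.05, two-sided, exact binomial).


Step 1: Discard zero differences. Original n = 10; n_eff = number of nonzero differences = 10.
Nonzero differences (with sign): +3, +9, +8, -2, -2, -1, +7, +8, +2, +9
Step 2: Count signs: positive = 7, negative = 3.
Step 3: Under H0: P(positive) = 0.5, so the number of positives S ~ Bin(10, 0.5).
Step 4: Two-sided exact p-value = sum of Bin(10,0.5) probabilities at or below the observed probability = 0.343750.
Step 5: alpha = 0.05. fail to reject H0.

n_eff = 10, pos = 7, neg = 3, p = 0.343750, fail to reject H0.


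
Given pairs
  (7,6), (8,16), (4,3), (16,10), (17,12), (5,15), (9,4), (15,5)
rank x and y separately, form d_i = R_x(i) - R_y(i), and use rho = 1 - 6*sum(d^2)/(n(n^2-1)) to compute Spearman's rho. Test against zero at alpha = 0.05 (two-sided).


Step 1: Rank x and y separately (midranks; no ties here).
rank(x): 7->3, 8->4, 4->1, 16->7, 17->8, 5->2, 9->5, 15->6
rank(y): 6->4, 16->8, 3->1, 10->5, 12->6, 15->7, 4->2, 5->3
Step 2: d_i = R_x(i) - R_y(i); compute d_i^2.
  (3-4)^2=1, (4-8)^2=16, (1-1)^2=0, (7-5)^2=4, (8-6)^2=4, (2-7)^2=25, (5-2)^2=9, (6-3)^2=9
sum(d^2) = 68.
Step 3: rho = 1 - 6*68 / (8*(8^2 - 1)) = 1 - 408/504 = 0.190476.
Step 4: Under H0, t = rho * sqrt((n-2)/(1-rho^2)) = 0.4753 ~ t(6).
Step 5: Two-sided p-value from the t-distribution with 6 df = 0.651401.
Step 6: alpha = 0.05. fail to reject H0.

rho = 0.1905, p = 0.651401, fail to reject H0 at alpha = 0.05.


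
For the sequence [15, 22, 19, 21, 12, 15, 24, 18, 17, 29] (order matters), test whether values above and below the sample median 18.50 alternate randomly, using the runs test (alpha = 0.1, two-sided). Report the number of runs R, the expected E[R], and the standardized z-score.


Step 1: Compute median = 18.50; label A = above, B = below.
Labels in order: BAAABBABBA  (n_A = 5, n_B = 5)
Step 2: Count runs R = 6.
Step 3: Under H0 (random ordering), E[R] = 2*n_A*n_B/(n_A+n_B) + 1 = 2*5*5/10 + 1 = 6.0000.
        Var[R] = 2*n_A*n_B*(2*n_A*n_B - n_A - n_B) / ((n_A+n_B)^2 * (n_A+n_B-1)) = 2000/900 = 2.2222.
        SD[R] = 1.4907.
Step 4: R = E[R], so z = 0 with no continuity correction.
Step 5: Two-sided p-value via normal approximation = 2*(1 - Phi(|z|)) = 1.000000.
Step 6: alpha = 0.1. fail to reject H0.

R = 6, z = 0.0000, p = 1.000000, fail to reject H0.


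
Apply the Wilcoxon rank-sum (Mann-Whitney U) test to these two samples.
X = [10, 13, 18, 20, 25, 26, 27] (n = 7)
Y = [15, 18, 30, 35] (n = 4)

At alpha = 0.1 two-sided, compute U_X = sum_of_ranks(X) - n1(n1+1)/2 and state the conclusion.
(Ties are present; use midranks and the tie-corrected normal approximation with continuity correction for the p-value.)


Step 1: Combine and sort all 11 observations; assign midranks.
sorted (value, group): (10,X), (13,X), (15,Y), (18,X), (18,Y), (20,X), (25,X), (26,X), (27,X), (30,Y), (35,Y)
ranks: 10->1, 13->2, 15->3, 18->4.5, 18->4.5, 20->6, 25->7, 26->8, 27->9, 30->10, 35->11
Step 2: Rank sum for X: R1 = 1 + 2 + 4.5 + 6 + 7 + 8 + 9 = 37.5.
Step 3: U_X = R1 - n1(n1+1)/2 = 37.5 - 7*8/2 = 37.5 - 28 = 9.5.
       U_Y = n1*n2 - U_X = 28 - 9.5 = 18.5.
Step 4: Ties are present, so use the tie-corrected normal approximation (with continuity correction) for the p-value.
Step 5: p-value = 0.448659; compare to alpha = 0.1. fail to reject H0.

U_X = 9.5, p = 0.448659, fail to reject H0 at alpha = 0.1.


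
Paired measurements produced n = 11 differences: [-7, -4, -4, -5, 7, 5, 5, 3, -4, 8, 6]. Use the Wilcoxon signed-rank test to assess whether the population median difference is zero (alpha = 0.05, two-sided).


Step 1: Drop any zero differences (none here) and take |d_i|.
|d| = [7, 4, 4, 5, 7, 5, 5, 3, 4, 8, 6]
Step 2: Midrank |d_i| (ties get averaged ranks).
ranks: |7|->9.5, |4|->3, |4|->3, |5|->6, |7|->9.5, |5|->6, |5|->6, |3|->1, |4|->3, |8|->11, |6|->8
Step 3: Attach original signs; sum ranks with positive sign and with negative sign.
W+ = 9.5 + 6 + 6 + 1 + 11 + 8 = 41.5
W- = 9.5 + 3 + 3 + 6 + 3 = 24.5
(Check: W+ + W- = 66 should equal n(n+1)/2 = 66.)
Step 4: Test statistic W = min(W+, W-) = 24.5.
Step 5: Ties in |d|, so use the tie-corrected normal approximation.
        E[W] = n(n+1)/4 = 11*12/4 = 33.
        Tie groups: |d|=4 (t=3), |d|=5 (t=3), |d|=7 (t=2); sum(t^3 - t) = 54.
        Var[W] = n(n+1)(2n+1)/24 - sum(t^3-t)/48 = 3036/24 - 54/48 = 125.375.
        z = (W - E[W]) / sqrt(Var[W]) = (24.5 - 33) / 11.1971 = -0.7591.
        Two-sided p = 2*Phi(z) = 0.447778.
Step 6: alpha = 0.05. fail to reject H0.

W+ = 41.5, W- = 24.5, W = min = 24.5, p = 0.447778, fail to reject H0.


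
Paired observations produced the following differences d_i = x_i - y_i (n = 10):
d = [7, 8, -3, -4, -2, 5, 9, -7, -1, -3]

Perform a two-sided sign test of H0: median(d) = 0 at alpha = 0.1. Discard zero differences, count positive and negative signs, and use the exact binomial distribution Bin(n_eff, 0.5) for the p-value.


Step 1: Discard zero differences. Original n = 10; n_eff = number of nonzero differences = 10.
Nonzero differences (with sign): +7, +8, -3, -4, -2, +5, +9, -7, -1, -3
Step 2: Count signs: positive = 4, negative = 6.
Step 3: Under H0: P(positive) = 0.5, so the number of positives S ~ Bin(10, 0.5).
Step 4: Two-sided exact p-value = sum of Bin(10,0.5) probabilities at or below the observed probability = 0.753906.
Step 5: alpha = 0.1. fail to reject H0.

n_eff = 10, pos = 4, neg = 6, p = 0.753906, fail to reject H0.
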